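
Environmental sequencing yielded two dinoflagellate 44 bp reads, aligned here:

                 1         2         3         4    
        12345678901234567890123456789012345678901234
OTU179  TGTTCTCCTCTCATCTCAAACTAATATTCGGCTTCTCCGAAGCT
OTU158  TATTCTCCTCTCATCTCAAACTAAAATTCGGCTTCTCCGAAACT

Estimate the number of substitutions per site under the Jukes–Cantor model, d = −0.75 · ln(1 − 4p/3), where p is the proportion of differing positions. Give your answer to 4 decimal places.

0.0715

The sequences differ at positions 2 (G/A), 25 (T/A), 42 (G/A).
p = 3/44 = 0.068182.
d = −0.75 · ln(1 − (4/3)·0.068182) = −0.75 · ln(0.909091) = −0.75 · (-0.095310) = 0.0715.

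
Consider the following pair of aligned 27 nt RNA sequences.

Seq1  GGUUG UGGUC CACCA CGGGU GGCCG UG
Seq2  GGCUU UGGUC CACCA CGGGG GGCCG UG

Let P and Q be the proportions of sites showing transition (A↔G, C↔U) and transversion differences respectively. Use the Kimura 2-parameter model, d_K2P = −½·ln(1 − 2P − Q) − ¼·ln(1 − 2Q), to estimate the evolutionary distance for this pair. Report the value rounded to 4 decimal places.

Differing sites — 3:U/C (Ti); 5:G/U (Tv); 20:U/G (Tv).
Of the 3 differences, 1 transition and 2 transversions over 27 sites: P = 1/27 = 0.037037, Q = 2/27 = 0.074074.
d = −0.5·ln(0.851852) − 0.25·ln(0.851852) = −0.5·(-0.160342) − 0.25·(-0.160342) = 0.1203.

0.1203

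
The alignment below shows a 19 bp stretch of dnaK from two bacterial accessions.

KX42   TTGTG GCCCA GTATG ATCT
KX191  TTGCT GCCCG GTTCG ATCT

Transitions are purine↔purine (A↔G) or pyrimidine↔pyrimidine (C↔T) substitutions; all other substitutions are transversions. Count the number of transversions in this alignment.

Mismatches occur at site 4 (T/C, transition), site 5 (G/T, transversion), site 10 (A/G, transition), site 13 (A/T, transversion), site 14 (T/C, transition).
Of the 5 differences, 3 transitions and 2 transversions, so the answer is 2.

2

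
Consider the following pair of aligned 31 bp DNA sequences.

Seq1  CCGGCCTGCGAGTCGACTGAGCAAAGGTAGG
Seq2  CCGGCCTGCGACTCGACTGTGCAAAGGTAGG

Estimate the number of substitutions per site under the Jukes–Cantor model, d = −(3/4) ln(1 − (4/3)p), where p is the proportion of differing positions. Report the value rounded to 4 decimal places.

Differing sites — 12:G/C; 20:A/T.
p = 2/31 = 0.064516.
d = −0.75 · ln(1 − (4/3)·0.064516) = −0.75 · ln(0.913979) = −0.75 · (-0.089948) = 0.0675.

0.0675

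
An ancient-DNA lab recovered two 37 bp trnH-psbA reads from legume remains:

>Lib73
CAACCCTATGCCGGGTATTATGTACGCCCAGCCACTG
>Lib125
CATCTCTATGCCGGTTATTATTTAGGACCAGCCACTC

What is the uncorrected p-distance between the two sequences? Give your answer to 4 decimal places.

0.1892

Differing sites — 3:A/T; 5:C/T; 15:G/T; 22:G/T; 25:C/G; 27:C/A; 37:G/C.
There are 7 differences over 37 sites, so p = 7/37 = 0.1892.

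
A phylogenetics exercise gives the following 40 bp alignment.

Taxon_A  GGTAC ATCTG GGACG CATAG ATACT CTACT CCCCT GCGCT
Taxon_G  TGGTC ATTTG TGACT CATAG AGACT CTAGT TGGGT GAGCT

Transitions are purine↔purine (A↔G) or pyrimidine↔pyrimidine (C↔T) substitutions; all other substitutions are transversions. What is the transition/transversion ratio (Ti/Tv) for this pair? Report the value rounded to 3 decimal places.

Differing sites — 1:G/T (Tv); 3:T/G (Tv); 4:A/T (Tv); 8:C/T (Ti); 11:G/T (Tv); 15:G/T (Tv); 22:T/G (Tv); 29:C/G (Tv); 31:C/T (Ti); 32:C/G (Tv); 33:C/G (Tv); 34:C/G (Tv); 37:C/A (Tv).
Of the 13 differences, 2 transitions and 11 transversions, so Ti/Tv = 2/11 = 0.182.

0.182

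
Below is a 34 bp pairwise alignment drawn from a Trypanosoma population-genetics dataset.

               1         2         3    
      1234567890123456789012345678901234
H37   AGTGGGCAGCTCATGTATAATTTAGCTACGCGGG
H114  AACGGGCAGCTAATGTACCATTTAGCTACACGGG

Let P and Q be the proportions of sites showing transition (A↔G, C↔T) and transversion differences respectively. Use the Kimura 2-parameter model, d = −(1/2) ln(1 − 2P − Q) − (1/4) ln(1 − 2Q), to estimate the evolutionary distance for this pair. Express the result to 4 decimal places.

0.2054

Differing sites — 2:G/A (Ti); 3:T/C (Ti); 12:C/A (Tv); 18:T/C (Ti); 19:A/C (Tv); 30:G/A (Ti).
Of the 6 differences, 4 transitions and 2 transversions over 34 sites: P = 4/34 = 0.117647, Q = 2/34 = 0.058824.
d = −0.5·ln(0.705882) − 0.25·ln(0.882352) = −0.5·(-0.348307) − 0.25·(-0.125164) = 0.2054.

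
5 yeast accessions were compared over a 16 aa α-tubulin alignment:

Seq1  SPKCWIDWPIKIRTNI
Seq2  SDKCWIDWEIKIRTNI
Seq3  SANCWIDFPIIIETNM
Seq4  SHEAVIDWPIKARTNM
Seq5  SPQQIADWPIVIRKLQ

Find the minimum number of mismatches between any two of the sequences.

2

Pairwise Hamming distances:
  Seq1 vs Seq2: 2
  Seq1 vs Seq3: 6
  Seq1 vs Seq4: 6
  Seq1 vs Seq5: 8
  Seq2 vs Seq3: 7
  Seq2 vs Seq4: 7
  Seq2 vs Seq5: 10
  Seq3 vs Seq4: 8
  Seq3 vs Seq5: 11
  Seq4 vs Seq5: 10
The smallest is 2, between Seq1 and Seq2.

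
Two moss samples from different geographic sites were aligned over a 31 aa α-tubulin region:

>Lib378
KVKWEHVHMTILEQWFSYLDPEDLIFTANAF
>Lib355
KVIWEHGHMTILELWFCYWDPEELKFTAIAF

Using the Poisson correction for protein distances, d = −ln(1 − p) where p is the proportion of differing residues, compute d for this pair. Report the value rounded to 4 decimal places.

The sequences differ at positions 3 (K/I), 7 (V/G), 14 (Q/L), 17 (S/C), 19 (L/W), 23 (D/E), 25 (I/K), 29 (N/I).
p = 8/31 = 0.258065.
d = −ln(1 − 0.258065) = −ln(0.741935) = 0.2985.

0.2985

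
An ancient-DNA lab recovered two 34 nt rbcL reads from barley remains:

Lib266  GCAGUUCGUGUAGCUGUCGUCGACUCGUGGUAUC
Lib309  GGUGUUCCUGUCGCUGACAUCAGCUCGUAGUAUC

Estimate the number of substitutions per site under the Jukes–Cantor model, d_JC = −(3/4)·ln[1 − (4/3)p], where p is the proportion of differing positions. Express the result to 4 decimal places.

0.3265

The sequences differ at positions 2 (C/G), 3 (A/U), 8 (G/C), 12 (A/C), 17 (U/A), 19 (G/A), 22 (G/A), 23 (A/G), 29 (G/A).
p = 9/34 = 0.264706.
d = −0.75 · ln(1 − (4/3)·0.264706) = −0.75 · ln(0.647059) = −0.75 · (-0.435318) = 0.3265.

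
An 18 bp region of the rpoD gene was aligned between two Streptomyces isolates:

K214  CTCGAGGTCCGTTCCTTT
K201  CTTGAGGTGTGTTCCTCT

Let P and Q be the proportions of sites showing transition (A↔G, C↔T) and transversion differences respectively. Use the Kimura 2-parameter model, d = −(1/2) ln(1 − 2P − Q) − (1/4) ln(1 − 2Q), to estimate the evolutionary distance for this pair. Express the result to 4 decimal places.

Differing sites — 3:C/T (Ti); 9:C/G (Tv); 10:C/T (Ti); 17:T/C (Ti).
Of the 4 differences, 3 transitions and 1 transversion over 18 sites: P = 3/18 = 0.166667, Q = 1/18 = 0.055556.
d = −0.5·ln(0.611110) − 0.25·ln(0.888888) = −0.5·(-0.492478) − 0.25·(-0.117784) = 0.2757.

0.2757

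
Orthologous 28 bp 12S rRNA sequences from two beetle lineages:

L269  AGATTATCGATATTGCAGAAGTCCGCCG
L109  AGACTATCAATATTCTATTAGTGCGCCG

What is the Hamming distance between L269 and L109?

Mismatches occur at site 4 (T↔C), site 9 (G↔A), site 15 (G↔C), site 16 (C↔T), site 18 (G↔T), site 19 (A↔T), site 23 (C↔G).
That gives 7 mismatches out of 28 aligned sites, so the Hamming distance is 7.

7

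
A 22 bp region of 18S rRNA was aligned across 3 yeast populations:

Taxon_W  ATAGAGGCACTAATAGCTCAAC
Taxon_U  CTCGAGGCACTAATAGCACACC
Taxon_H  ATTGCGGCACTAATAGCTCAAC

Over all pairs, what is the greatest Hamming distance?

Pairwise Hamming distances:
  Taxon_W vs Taxon_U: 4
  Taxon_W vs Taxon_H: 2
  Taxon_U vs Taxon_H: 5
The largest is 5, between Taxon_U and Taxon_H.

5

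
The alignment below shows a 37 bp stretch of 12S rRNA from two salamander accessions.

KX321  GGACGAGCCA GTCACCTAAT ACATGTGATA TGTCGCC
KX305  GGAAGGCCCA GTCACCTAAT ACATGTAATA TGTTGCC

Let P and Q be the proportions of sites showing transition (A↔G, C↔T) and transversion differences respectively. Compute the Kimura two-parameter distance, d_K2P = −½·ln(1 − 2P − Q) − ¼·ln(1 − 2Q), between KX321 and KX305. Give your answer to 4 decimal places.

0.1504

The sequences differ at positions 4 (C/A, transversion), 6 (A/G, transition), 7 (G/C, transversion), 27 (G/A, transition), 34 (C/T, transition).
Of the 5 differences, 3 transitions and 2 transversions over 37 sites: P = 3/37 = 0.081081, Q = 2/37 = 0.054054.
d = −0.5·ln(0.783784) − 0.25·ln(0.891892) = −0.5·(-0.243622) − 0.25·(-0.114410) = 0.1504.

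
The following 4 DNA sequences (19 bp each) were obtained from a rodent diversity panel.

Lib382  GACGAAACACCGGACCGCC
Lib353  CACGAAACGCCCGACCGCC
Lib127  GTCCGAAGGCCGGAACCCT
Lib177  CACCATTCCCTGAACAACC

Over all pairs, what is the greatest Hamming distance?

13

Pairwise Hamming distances:
  Lib382 vs Lib353: 3
  Lib382 vs Lib127: 8
  Lib382 vs Lib177: 9
  Lib353 vs Lib127: 9
  Lib353 vs Lib177: 9
  Lib127 vs Lib177: 13
The largest is 13, between Lib127 and Lib177.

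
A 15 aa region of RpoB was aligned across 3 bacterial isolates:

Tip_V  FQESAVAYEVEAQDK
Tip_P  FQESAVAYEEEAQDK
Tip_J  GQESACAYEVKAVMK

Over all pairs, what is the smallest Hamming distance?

1

Pairwise Hamming distances:
  Tip_V vs Tip_P: 1
  Tip_V vs Tip_J: 5
  Tip_P vs Tip_J: 6
The smallest is 1, between Tip_V and Tip_P.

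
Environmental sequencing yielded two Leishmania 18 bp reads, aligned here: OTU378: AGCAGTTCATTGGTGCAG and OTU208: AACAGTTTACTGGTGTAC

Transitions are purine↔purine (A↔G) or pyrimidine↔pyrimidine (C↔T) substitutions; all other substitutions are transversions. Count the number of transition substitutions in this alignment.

Mismatches occur at site 2 (G↔A, transition), site 8 (C↔T, transition), site 10 (T↔C, transition), site 16 (C↔T, transition), site 18 (G↔C, transversion).
Of the 5 differences, 4 transitions and 1 transversion, so the answer is 4.

4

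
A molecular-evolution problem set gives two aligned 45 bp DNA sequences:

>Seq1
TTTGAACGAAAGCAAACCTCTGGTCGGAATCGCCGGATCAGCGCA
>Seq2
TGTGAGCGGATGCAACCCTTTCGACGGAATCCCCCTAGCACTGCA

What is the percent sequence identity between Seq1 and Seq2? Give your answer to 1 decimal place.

68.9%

Mismatches occur at site 2 (T→G), site 6 (A→G), site 9 (A→G), site 11 (A→T), site 16 (A→C), site 20 (C→T), site 22 (G→C), site 24 (T→A), site 32 (G→C), site 35 (G→C), site 36 (G→T), site 38 (T→G), site 41 (G→C), site 42 (C→T).
31 of the 45 sites match, so the percent identity is 31/45 × 100 = 68.9%.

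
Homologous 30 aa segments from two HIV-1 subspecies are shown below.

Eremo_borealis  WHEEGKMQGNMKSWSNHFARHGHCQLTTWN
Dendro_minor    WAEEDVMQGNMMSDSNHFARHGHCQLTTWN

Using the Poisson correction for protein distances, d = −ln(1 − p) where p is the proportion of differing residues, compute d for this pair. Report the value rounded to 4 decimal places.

Mismatches occur at site 2 (H/A), site 5 (G/D), site 6 (K/V), site 12 (K/M), site 14 (W/D).
p = 5/30 = 0.166667.
d = −ln(1 − 0.166667) = −ln(0.833333) = 0.1823.

0.1823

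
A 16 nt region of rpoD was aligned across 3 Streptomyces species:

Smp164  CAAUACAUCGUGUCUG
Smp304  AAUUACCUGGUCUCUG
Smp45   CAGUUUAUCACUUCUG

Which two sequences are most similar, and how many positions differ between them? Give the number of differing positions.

Pairwise Hamming distances:
  Smp164 vs Smp304: 5
  Smp164 vs Smp45: 6
  Smp304 vs Smp45: 9
The smallest is 5, between Smp164 and Smp304.

5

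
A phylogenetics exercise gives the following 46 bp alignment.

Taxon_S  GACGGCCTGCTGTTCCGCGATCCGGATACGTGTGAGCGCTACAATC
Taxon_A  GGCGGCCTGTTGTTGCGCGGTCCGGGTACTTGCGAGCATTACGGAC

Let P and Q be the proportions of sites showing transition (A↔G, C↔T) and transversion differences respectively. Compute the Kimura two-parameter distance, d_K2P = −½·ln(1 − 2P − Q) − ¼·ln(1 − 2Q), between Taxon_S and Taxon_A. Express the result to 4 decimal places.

0.3398

The sequences differ at positions 2 (A/G, transition), 10 (C/T, transition), 15 (C/G, transversion), 20 (A/G, transition), 26 (A/G, transition), 30 (G/T, transversion), 33 (T/C, transition), 38 (G/A, transition), 39 (C/T, transition), 43 (A/G, transition), 44 (A/G, transition), 45 (T/A, transversion).
Of the 12 differences, 9 transitions and 3 transversions over 46 sites: P = 9/46 = 0.195652, Q = 3/46 = 0.065217.
d = −0.5·ln(0.543479) − 0.25·ln(0.869566) = −0.5·(-0.609764) − 0.25·(-0.139761) = 0.3398.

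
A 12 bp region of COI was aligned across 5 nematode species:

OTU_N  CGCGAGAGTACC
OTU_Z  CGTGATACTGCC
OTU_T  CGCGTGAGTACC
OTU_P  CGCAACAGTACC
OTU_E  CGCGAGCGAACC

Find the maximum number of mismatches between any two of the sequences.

Pairwise Hamming distances:
  OTU_N vs OTU_Z: 4
  OTU_N vs OTU_T: 1
  OTU_N vs OTU_P: 2
  OTU_N vs OTU_E: 2
  OTU_Z vs OTU_T: 5
  OTU_Z vs OTU_P: 5
  OTU_Z vs OTU_E: 6
  OTU_T vs OTU_P: 3
  OTU_T vs OTU_E: 3
  OTU_P vs OTU_E: 4
The largest is 6, between OTU_Z and OTU_E.

6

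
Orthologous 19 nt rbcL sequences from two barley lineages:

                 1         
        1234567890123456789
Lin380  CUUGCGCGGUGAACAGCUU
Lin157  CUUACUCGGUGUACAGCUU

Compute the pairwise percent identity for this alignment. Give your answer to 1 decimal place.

Mismatches occur at site 4 (G↔A), site 6 (G↔U), site 12 (A↔U).
16 of the 19 sites match, so the percent identity is 16/19 × 100 = 84.2%.

84.2%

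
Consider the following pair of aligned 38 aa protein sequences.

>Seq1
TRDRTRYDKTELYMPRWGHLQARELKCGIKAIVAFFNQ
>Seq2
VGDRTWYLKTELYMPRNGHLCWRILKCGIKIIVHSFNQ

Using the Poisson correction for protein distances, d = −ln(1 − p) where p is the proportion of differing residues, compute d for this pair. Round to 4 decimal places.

Mismatches occur at site 1 (T→V), site 2 (R→G), site 6 (R→W), site 8 (D→L), site 17 (W→N), site 21 (Q→C), site 22 (A→W), site 24 (E→I), site 31 (A→I), site 34 (A→H), site 35 (F→S).
p = 11/38 = 0.289474.
d = −ln(1 − 0.289474) = −ln(0.710526) = 0.3417.

0.3417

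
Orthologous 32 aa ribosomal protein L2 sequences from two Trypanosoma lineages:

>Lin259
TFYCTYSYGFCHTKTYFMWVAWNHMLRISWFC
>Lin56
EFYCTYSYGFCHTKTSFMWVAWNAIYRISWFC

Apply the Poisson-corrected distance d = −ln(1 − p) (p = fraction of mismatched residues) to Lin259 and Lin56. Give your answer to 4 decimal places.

0.1699

The sequences differ at positions 1 (T/E), 16 (Y/S), 24 (H/A), 25 (M/I), 26 (L/Y).
p = 5/32 = 0.156250.
d = −ln(1 − 0.156250) = −ln(0.843750) = 0.1699.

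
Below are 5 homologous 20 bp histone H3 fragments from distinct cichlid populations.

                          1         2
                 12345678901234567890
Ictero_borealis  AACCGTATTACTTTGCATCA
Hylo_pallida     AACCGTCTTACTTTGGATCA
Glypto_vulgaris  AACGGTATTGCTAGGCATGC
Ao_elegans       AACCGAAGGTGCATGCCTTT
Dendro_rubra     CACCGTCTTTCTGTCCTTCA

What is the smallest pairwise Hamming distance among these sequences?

Pairwise Hamming distances:
  Ictero_borealis vs Hylo_pallida: 2
  Ictero_borealis vs Glypto_vulgaris: 6
  Ictero_borealis vs Ao_elegans: 10
  Ictero_borealis vs Dendro_rubra: 6
  Hylo_pallida vs Glypto_vulgaris: 8
  Hylo_pallida vs Ao_elegans: 12
  Hylo_pallida vs Dendro_rubra: 6
  Glypto_vulgaris vs Ao_elegans: 11
  Glypto_vulgaris vs Dendro_rubra: 10
  Ao_elegans vs Dendro_rubra: 12
The smallest is 2, between Ictero_borealis and Hylo_pallida.

2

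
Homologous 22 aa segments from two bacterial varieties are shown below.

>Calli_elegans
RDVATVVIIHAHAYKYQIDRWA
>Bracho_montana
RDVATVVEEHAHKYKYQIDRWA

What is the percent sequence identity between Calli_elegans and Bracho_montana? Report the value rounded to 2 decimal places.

Mismatches occur at site 8 (I↔E), site 9 (I↔E), site 13 (A↔K).
19 of the 22 sites match, so the percent identity is 19/22 × 100 = 86.36%.

86.36%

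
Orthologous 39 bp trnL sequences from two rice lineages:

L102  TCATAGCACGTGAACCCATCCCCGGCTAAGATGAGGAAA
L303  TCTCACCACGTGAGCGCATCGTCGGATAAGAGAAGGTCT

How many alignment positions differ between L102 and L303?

13

The sequences differ at positions 3 (A/T), 4 (T/C), 6 (G/C), 14 (A/G), 16 (C/G), 21 (C/G), 22 (C/T), 26 (C/A), 32 (T/G), 33 (G/A), 37 (A/T), 38 (A/C), 39 (A/T).
That gives 13 mismatches out of 39 aligned sites, so the Hamming distance is 13.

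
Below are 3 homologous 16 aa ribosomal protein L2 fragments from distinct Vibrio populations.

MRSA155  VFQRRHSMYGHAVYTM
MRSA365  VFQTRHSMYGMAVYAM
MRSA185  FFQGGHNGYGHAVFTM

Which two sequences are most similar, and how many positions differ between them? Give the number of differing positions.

3

Pairwise Hamming distances:
  MRSA155 vs MRSA365: 3
  MRSA155 vs MRSA185: 6
  MRSA365 vs MRSA185: 8
The smallest is 3, between MRSA155 and MRSA365.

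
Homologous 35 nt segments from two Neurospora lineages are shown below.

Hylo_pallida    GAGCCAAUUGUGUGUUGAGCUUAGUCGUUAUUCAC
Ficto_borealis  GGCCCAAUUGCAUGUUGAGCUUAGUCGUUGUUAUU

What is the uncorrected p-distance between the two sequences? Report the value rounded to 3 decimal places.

Mismatches occur at site 2 (A→G), site 3 (G→C), site 11 (U→C), site 12 (G→A), site 30 (A→G), site 33 (C→A), site 34 (A→U), site 35 (C→U).
There are 8 differences over 35 sites, so p = 8/35 = 0.229.

0.229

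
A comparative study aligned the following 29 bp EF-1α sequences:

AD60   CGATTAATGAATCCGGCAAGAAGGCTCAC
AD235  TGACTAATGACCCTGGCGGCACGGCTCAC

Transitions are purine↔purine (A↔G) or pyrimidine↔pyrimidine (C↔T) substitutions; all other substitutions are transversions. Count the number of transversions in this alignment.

3

Differing sites — 1:C/T (Ti); 4:T/C (Ti); 11:A/C (Tv); 12:T/C (Ti); 14:C/T (Ti); 18:A/G (Ti); 19:A/G (Ti); 20:G/C (Tv); 22:A/C (Tv).
Of the 9 differences, 6 transitions and 3 transversions, so the answer is 3.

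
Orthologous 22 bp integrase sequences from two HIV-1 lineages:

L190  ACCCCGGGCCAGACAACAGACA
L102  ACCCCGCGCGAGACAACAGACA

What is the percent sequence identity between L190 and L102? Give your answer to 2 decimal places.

90.91%

Differing sites — 7:G/C; 10:C/G.
20 of the 22 sites match, so the percent identity is 20/22 × 100 = 90.91%.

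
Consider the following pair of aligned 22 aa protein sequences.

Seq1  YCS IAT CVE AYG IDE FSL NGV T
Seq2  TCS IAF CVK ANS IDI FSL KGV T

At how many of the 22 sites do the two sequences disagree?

7

Mismatches occur at site 1 (Y/T), site 6 (T/F), site 9 (E/K), site 11 (Y/N), site 12 (G/S), site 15 (E/I), site 19 (N/K).
That gives 7 mismatches out of 22 aligned sites, so the Hamming distance is 7.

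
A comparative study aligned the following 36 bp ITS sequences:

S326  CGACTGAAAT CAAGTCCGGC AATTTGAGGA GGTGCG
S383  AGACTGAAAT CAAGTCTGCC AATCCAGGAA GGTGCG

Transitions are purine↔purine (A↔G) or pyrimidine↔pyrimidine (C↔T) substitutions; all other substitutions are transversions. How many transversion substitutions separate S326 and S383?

The sequences differ at positions 1 (C/A, transversion), 17 (C/T, transition), 19 (G/C, transversion), 24 (T/C, transition), 25 (T/C, transition), 26 (G/A, transition), 27 (A/G, transition), 29 (G/A, transition).
Of the 8 differences, 6 transitions and 2 transversions, so the answer is 2.

2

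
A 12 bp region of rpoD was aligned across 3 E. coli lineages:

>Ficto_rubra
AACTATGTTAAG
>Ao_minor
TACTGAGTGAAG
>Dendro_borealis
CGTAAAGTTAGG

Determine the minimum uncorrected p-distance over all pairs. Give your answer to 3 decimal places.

Pairwise Hamming distances:
  Ficto_rubra vs Ao_minor: 4
  Ficto_rubra vs Dendro_borealis: 6
  Ao_minor vs Dendro_borealis: 7
The smallest is 4 mismatches, between Ficto_rubra and Ao_minor; p = 4/12 = 0.333.

0.333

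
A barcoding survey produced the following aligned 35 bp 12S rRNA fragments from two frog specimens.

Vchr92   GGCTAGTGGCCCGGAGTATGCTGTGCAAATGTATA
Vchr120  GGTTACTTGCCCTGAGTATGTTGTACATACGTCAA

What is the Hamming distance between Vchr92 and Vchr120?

10

Mismatches occur at site 3 (C↔T), site 6 (G↔C), site 8 (G↔T), site 13 (G↔T), site 21 (C↔T), site 25 (G↔A), site 28 (A↔T), site 30 (T↔C), site 33 (A↔C), site 34 (T↔A).
That gives 10 mismatches out of 35 aligned sites, so the Hamming distance is 10.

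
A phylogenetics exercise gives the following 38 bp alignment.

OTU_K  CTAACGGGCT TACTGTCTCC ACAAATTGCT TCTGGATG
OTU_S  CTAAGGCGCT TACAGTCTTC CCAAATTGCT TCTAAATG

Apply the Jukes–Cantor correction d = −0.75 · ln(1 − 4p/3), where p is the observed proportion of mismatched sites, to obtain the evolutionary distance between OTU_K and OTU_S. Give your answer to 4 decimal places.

Differing sites — 5:C/G; 7:G/C; 14:T/A; 19:C/T; 21:A/C; 34:G/A; 35:G/A.
p = 7/38 = 0.184211.
d = −0.75 · ln(1 − (4/3)·0.184211) = −0.75 · ln(0.754385) = −0.75 · (-0.281852) = 0.2114.

0.2114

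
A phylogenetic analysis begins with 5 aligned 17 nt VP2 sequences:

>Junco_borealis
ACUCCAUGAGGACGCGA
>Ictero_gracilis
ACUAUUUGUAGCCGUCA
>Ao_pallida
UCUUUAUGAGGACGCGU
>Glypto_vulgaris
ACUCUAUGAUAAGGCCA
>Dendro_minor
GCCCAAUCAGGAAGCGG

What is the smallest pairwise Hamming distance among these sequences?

4

Pairwise Hamming distances:
  Junco_borealis vs Ictero_gracilis: 8
  Junco_borealis vs Ao_pallida: 4
  Junco_borealis vs Glypto_vulgaris: 5
  Junco_borealis vs Dendro_minor: 6
  Ictero_gracilis vs Ao_pallida: 9
  Ictero_gracilis vs Glypto_vulgaris: 8
  Ictero_gracilis vs Dendro_minor: 13
  Ao_pallida vs Glypto_vulgaris: 7
  Ao_pallida vs Dendro_minor: 7
  Glypto_vulgaris vs Dendro_minor: 9
The smallest is 4, between Junco_borealis and Ao_pallida.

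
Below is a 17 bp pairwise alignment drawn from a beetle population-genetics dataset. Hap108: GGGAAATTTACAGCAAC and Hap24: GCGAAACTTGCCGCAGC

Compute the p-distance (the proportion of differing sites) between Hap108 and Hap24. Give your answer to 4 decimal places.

0.2941

The sequences differ at positions 2 (G/C), 7 (T/C), 10 (A/G), 12 (A/C), 16 (A/G).
There are 5 differences over 17 sites, so p = 5/17 = 0.2941.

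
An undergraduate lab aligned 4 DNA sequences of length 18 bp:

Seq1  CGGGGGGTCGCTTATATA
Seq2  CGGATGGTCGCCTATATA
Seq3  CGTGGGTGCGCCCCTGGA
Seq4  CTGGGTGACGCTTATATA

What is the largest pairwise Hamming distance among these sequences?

10

Pairwise Hamming distances:
  Seq1 vs Seq2: 3
  Seq1 vs Seq3: 8
  Seq1 vs Seq4: 3
  Seq2 vs Seq3: 9
  Seq2 vs Seq4: 6
  Seq3 vs Seq4: 10
The largest is 10, between Seq3 and Seq4.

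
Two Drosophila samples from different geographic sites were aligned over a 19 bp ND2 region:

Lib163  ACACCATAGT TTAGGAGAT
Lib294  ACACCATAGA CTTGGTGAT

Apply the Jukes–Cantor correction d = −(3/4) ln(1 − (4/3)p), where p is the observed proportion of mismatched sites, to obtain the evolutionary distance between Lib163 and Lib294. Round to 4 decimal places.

0.2471

Mismatches occur at site 10 (T→A), site 11 (T→C), site 13 (A→T), site 16 (A→T).
p = 4/19 = 0.210526.
d = −0.75 · ln(1 − (4/3)·0.210526) = −0.75 · ln(0.719299) = −0.75 · (-0.329478) = 0.2471.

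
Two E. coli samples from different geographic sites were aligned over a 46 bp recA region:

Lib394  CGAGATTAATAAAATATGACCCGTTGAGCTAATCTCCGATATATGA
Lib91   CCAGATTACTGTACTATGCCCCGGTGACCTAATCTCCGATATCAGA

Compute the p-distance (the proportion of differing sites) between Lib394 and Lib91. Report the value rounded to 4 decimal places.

0.2174

Mismatches occur at site 2 (G→C), site 9 (A→C), site 11 (A→G), site 12 (A→T), site 14 (A→C), site 19 (A→C), site 24 (T→G), site 28 (G→C), site 43 (A→C), site 44 (T→A).
There are 10 differences over 46 sites, so p = 10/46 = 0.2174.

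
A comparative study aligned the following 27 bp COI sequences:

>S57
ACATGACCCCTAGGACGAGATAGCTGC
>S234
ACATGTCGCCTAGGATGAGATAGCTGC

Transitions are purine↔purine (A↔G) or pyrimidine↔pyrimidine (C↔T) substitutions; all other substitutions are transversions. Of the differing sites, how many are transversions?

The sequences differ at positions 6 (A/T, transversion), 8 (C/G, transversion), 16 (C/T, transition).
Of the 3 differences, 1 transition and 2 transversions, so the answer is 2.

2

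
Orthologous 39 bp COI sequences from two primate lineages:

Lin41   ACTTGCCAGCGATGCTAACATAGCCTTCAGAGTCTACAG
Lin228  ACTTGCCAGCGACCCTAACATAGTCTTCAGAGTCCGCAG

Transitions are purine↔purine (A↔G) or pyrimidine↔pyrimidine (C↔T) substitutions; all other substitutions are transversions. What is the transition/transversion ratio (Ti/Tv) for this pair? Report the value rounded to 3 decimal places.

4.000

Mismatches occur at site 13 (T→C, transition), site 14 (G→C, transversion), site 24 (C→T, transition), site 35 (T→C, transition), site 36 (A→G, transition).
Of the 5 differences, 4 transitions and 1 transversion, so Ti/Tv = 4/1 = 4.000.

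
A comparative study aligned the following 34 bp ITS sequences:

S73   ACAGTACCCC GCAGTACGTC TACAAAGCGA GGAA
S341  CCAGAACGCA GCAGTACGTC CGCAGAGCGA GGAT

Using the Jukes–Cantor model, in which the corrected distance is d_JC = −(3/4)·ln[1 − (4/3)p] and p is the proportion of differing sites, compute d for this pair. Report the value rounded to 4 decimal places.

The sequences differ at positions 1 (A/C), 5 (T/A), 8 (C/G), 10 (C/A), 21 (T/C), 22 (A/G), 25 (A/G), 34 (A/T).
p = 8/34 = 0.235294.
d = −0.75 · ln(1 − (4/3)·0.235294) = −0.75 · ln(0.686275) = −0.75 · (-0.376477) = 0.2824.

0.2824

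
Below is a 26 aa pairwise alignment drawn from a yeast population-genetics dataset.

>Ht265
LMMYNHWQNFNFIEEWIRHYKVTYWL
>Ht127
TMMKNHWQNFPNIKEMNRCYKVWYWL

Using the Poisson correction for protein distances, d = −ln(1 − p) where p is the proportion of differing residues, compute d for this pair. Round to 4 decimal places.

The sequences differ at positions 1 (L/T), 4 (Y/K), 11 (N/P), 12 (F/N), 14 (E/K), 16 (W/M), 17 (I/N), 19 (H/C), 23 (T/W).
p = 9/26 = 0.346154.
d = −ln(1 − 0.346154) = −ln(0.653846) = 0.4249.

0.4249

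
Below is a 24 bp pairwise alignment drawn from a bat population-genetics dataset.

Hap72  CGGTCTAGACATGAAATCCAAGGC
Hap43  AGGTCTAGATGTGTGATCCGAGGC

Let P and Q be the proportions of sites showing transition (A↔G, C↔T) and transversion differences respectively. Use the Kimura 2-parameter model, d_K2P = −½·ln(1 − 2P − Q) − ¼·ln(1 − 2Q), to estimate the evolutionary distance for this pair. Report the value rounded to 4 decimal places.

0.3151

Mismatches occur at site 1 (C/A, transversion), site 10 (C/T, transition), site 11 (A/G, transition), site 14 (A/T, transversion), site 15 (A/G, transition), site 20 (A/G, transition).
Of the 6 differences, 4 transitions and 2 transversions over 24 sites: P = 4/24 = 0.166667, Q = 2/24 = 0.083333.
d = −0.5·ln(0.583333) − 0.25·ln(0.833334) = −0.5·(-0.538997) − 0.25·(-0.182321) = 0.3151.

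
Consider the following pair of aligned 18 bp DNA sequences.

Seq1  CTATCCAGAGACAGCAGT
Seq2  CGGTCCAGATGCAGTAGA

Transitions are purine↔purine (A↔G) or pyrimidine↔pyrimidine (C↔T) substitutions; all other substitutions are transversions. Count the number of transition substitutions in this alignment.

3

The sequences differ at positions 2 (T/G, transversion), 3 (A/G, transition), 10 (G/T, transversion), 11 (A/G, transition), 15 (C/T, transition), 18 (T/A, transversion).
Of the 6 differences, 3 transitions and 3 transversions, so the answer is 3.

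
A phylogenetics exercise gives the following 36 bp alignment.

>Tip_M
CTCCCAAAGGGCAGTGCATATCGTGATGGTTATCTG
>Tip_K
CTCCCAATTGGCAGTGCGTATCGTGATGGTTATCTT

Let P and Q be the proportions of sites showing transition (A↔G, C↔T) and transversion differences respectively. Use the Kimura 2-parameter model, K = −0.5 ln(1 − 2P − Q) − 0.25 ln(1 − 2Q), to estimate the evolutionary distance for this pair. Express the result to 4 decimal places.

Mismatches occur at site 8 (A→T, transversion), site 9 (G→T, transversion), site 18 (A→G, transition), site 36 (G→T, transversion).
Of the 4 differences, 1 transition and 3 transversions over 36 sites: P = 1/36 = 0.027778, Q = 3/36 = 0.083333.
d = −0.5·ln(0.861111) − 0.25·ln(0.833334) = −0.5·(-0.149532) − 0.25·(-0.182321) = 0.1203.

0.1203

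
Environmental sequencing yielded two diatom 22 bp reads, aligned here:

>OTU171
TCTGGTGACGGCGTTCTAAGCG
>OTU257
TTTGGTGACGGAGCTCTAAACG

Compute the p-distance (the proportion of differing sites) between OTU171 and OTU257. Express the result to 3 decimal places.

Mismatches occur at site 2 (C/T), site 12 (C/A), site 14 (T/C), site 20 (G/A).
There are 4 differences over 22 sites, so p = 4/22 = 0.182.

0.182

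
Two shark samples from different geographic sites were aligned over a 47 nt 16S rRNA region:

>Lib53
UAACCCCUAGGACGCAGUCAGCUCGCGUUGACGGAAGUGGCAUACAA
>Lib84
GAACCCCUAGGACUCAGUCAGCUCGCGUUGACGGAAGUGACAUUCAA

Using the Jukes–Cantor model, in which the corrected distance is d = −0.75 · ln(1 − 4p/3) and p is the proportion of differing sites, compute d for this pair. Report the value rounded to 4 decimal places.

0.0903

Mismatches occur at site 1 (U→G), site 14 (G→U), site 40 (G→A), site 44 (A→U).
p = 4/47 = 0.085106.
d = −0.75 · ln(1 − (4/3)·0.085106) = −0.75 · ln(0.886525) = −0.75 · (-0.120446) = 0.0903.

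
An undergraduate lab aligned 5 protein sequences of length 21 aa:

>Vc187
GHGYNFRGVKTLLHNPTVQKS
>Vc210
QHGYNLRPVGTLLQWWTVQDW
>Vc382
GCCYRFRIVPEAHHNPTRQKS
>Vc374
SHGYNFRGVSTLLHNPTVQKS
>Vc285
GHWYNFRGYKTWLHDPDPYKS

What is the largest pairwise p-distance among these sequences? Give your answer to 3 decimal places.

0.762

Pairwise Hamming distances:
  Vc187 vs Vc210: 9
  Vc187 vs Vc382: 9
  Vc187 vs Vc374: 2
  Vc187 vs Vc285: 7
  Vc210 vs Vc382: 16
  Vc210 vs Vc374: 9
  Vc210 vs Vc285: 15
  Vc382 vs Vc374: 10
  Vc382 vs Vc285: 13
  Vc374 vs Vc285: 9
The largest is 16 mismatches, between Vc210 and Vc382; p = 16/21 = 0.762.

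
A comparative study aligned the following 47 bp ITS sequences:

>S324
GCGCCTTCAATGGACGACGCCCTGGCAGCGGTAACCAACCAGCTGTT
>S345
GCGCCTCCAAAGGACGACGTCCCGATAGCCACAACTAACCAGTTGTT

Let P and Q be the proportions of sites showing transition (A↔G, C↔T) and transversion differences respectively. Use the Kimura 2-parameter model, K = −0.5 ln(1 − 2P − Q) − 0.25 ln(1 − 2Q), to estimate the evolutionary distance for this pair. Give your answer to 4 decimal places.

Differing sites — 7:T/C (Ti); 11:T/A (Tv); 20:C/T (Ti); 23:T/C (Ti); 25:G/A (Ti); 26:C/T (Ti); 30:G/C (Tv); 31:G/A (Ti); 32:T/C (Ti); 36:C/T (Ti); 43:C/T (Ti).
Of the 11 differences, 9 transitions and 2 transversions over 47 sites: P = 9/47 = 0.191489, Q = 2/47 = 0.042553.
d = −0.5·ln(0.574469) − 0.25·ln(0.914894) = −0.5·(-0.554309) − 0.25·(-0.088947) = 0.2994.

0.2994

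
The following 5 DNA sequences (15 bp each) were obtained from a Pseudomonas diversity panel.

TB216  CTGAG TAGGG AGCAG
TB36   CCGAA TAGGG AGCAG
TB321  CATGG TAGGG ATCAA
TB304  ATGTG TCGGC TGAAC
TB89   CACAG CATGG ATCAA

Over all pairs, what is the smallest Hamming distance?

Pairwise Hamming distances:
  TB216 vs TB36: 2
  TB216 vs TB321: 5
  TB216 vs TB304: 7
  TB216 vs TB89: 6
  TB36 vs TB321: 6
  TB36 vs TB304: 9
  TB36 vs TB89: 7
  TB321 vs TB304: 10
  TB321 vs TB89: 4
  TB304 vs TB89: 12
The smallest is 2, between TB216 and TB36.

2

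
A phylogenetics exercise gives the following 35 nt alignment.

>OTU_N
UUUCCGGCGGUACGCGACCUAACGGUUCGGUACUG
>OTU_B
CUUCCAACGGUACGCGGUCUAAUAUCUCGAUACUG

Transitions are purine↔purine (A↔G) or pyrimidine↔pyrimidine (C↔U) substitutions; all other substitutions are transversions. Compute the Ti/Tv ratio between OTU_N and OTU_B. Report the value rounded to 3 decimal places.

Mismatches occur at site 1 (U→C, transition), site 6 (G→A, transition), site 7 (G→A, transition), site 17 (A→G, transition), site 18 (C→U, transition), site 23 (C→U, transition), site 24 (G→A, transition), site 25 (G→U, transversion), site 26 (U→C, transition), site 30 (G→A, transition).
Of the 10 differences, 9 transitions and 1 transversion, so Ti/Tv = 9/1 = 9.000.

9.000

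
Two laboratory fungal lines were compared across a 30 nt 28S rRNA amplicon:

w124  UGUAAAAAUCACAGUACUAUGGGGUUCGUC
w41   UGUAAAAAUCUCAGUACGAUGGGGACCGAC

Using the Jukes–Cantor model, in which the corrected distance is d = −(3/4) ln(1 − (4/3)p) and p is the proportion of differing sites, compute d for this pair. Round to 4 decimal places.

0.1885

Differing sites — 11:A/U; 18:U/G; 25:U/A; 26:U/C; 29:U/A.
p = 5/30 = 0.166667.
d = −0.75 · ln(1 − (4/3)·0.166667) = −0.75 · ln(0.777777) = −0.75 · (-0.251315) = 0.1885.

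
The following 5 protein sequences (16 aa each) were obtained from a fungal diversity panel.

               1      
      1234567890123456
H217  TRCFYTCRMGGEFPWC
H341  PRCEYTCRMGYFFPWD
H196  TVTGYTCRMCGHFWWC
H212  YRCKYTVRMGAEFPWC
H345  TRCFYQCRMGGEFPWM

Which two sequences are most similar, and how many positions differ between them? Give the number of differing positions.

2

Pairwise Hamming distances:
  H217 vs H341: 5
  H217 vs H196: 6
  H217 vs H212: 4
  H217 vs H345: 2
  H341 vs H196: 9
  H341 vs H212: 6
  H341 vs H345: 6
  H196 vs H212: 9
  H196 vs H345: 8
  H212 vs H345: 6
The smallest is 2, between H217 and H345.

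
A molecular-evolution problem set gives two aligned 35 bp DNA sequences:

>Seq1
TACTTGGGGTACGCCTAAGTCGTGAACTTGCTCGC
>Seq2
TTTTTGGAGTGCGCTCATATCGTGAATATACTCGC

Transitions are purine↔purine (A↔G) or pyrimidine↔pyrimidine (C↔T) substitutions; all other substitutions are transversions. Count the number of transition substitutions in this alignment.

8

Differing sites — 2:A/T (Tv); 3:C/T (Ti); 8:G/A (Ti); 11:A/G (Ti); 15:C/T (Ti); 16:T/C (Ti); 18:A/T (Tv); 19:G/A (Ti); 27:C/T (Ti); 28:T/A (Tv); 30:G/A (Ti).
Of the 11 differences, 8 transitions and 3 transversions, so the answer is 8.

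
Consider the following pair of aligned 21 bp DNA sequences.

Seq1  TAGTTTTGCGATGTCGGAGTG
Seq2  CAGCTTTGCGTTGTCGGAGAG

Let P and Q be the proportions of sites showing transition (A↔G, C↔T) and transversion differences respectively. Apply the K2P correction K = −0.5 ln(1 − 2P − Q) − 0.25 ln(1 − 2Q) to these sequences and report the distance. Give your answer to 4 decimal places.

Differing sites — 1:T/C (Ti); 4:T/C (Ti); 11:A/T (Tv); 20:T/A (Tv).
Of the 4 differences, 2 transitions and 2 transversions over 21 sites: P = 2/21 = 0.095238, Q = 2/21 = 0.095238.
d = −0.5·ln(0.714286) − 0.25·ln(0.809524) = −0.5·(-0.336472) − 0.25·(-0.211309) = 0.2211.

0.2211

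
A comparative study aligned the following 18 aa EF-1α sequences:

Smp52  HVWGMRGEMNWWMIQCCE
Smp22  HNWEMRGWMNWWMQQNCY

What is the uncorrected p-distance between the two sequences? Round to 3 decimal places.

Mismatches occur at site 2 (V→N), site 4 (G→E), site 8 (E→W), site 14 (I→Q), site 16 (C→N), site 18 (E→Y).
There are 6 differences over 18 sites, so p = 6/18 = 0.333.

0.333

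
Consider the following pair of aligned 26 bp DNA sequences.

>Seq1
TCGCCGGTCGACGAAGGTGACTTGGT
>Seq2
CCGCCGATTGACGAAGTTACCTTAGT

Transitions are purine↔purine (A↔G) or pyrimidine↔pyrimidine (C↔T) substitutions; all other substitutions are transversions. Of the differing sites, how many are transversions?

2

The sequences differ at positions 1 (T/C, transition), 7 (G/A, transition), 9 (C/T, transition), 17 (G/T, transversion), 19 (G/A, transition), 20 (A/C, transversion), 24 (G/A, transition).
Of the 7 differences, 5 transitions and 2 transversions, so the answer is 2.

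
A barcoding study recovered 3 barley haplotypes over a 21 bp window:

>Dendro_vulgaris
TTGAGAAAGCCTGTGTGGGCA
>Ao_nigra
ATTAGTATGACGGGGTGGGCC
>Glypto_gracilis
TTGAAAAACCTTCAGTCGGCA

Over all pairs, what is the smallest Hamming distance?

6

Pairwise Hamming distances:
  Dendro_vulgaris vs Ao_nigra: 8
  Dendro_vulgaris vs Glypto_gracilis: 6
  Ao_nigra vs Glypto_gracilis: 13
The smallest is 6, between Dendro_vulgaris and Glypto_gracilis.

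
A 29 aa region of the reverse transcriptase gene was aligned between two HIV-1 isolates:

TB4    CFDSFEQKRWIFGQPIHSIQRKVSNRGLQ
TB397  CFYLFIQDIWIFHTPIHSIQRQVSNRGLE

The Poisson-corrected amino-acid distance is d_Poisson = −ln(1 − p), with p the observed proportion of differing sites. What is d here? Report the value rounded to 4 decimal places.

Mismatches occur at site 3 (D↔Y), site 4 (S↔L), site 6 (E↔I), site 8 (K↔D), site 9 (R↔I), site 13 (G↔H), site 14 (Q↔T), site 22 (K↔Q), site 29 (Q↔E).
p = 9/29 = 0.310345.
d = −ln(1 − 0.310345) = −ln(0.689655) = 0.3716.

0.3716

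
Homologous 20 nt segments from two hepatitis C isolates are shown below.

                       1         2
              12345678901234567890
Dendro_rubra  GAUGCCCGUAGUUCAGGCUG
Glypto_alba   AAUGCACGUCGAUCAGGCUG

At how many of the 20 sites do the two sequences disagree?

4

The sequences differ at positions 1 (G/A), 6 (C/A), 10 (A/C), 12 (U/A).
That gives 4 mismatches out of 20 aligned sites, so the Hamming distance is 4.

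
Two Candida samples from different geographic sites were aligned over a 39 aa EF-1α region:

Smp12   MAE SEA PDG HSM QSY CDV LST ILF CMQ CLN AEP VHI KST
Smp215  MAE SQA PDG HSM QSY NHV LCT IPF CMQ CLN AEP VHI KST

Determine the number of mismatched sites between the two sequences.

5

The sequences differ at positions 5 (E/Q), 16 (C/N), 17 (D/H), 20 (S/C), 23 (L/P).
That gives 5 mismatches out of 39 aligned sites, so the Hamming distance is 5.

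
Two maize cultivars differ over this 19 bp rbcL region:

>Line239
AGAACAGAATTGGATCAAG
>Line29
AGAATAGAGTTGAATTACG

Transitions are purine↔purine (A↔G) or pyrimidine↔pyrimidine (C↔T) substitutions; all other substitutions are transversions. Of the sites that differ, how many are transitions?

4

The sequences differ at positions 5 (C/T, transition), 9 (A/G, transition), 13 (G/A, transition), 16 (C/T, transition), 18 (A/C, transversion).
Of the 5 differences, 4 transitions and 1 transversion, so the answer is 4.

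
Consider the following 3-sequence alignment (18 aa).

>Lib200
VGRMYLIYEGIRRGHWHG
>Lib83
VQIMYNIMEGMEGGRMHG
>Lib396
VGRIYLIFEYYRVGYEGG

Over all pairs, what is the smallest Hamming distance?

8

Pairwise Hamming distances:
  Lib200 vs Lib83: 9
  Lib200 vs Lib396: 8
  Lib83 vs Lib396: 12
The smallest is 8, between Lib200 and Lib396.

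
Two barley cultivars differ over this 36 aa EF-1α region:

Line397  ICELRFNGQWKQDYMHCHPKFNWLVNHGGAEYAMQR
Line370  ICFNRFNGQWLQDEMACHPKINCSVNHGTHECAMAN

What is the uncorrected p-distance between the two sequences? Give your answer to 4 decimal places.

Mismatches occur at site 3 (E/F), site 4 (L/N), site 11 (K/L), site 14 (Y/E), site 16 (H/A), site 21 (F/I), site 23 (W/C), site 24 (L/S), site 29 (G/T), site 30 (A/H), site 32 (Y/C), site 35 (Q/A), site 36 (R/N).
There are 13 differences over 36 sites, so p = 13/36 = 0.3611.

0.3611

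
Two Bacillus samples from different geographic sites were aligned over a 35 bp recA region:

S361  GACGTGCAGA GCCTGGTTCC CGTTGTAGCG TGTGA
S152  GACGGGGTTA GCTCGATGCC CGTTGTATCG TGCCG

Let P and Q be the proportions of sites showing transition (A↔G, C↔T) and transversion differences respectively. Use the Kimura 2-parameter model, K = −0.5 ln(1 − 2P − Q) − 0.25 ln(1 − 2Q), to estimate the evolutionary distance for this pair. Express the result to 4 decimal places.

Differing sites — 5:T/G (Tv); 7:C/G (Tv); 8:A/T (Tv); 9:G/T (Tv); 13:C/T (Ti); 14:T/C (Ti); 16:G/A (Ti); 18:T/G (Tv); 28:G/T (Tv); 33:T/C (Ti); 34:G/C (Tv); 35:A/G (Ti).
Of the 12 differences, 5 transitions and 7 transversions over 35 sites: P = 5/35 = 0.142857, Q = 7/35 = 0.200000.
d = −0.5·ln(0.514286) − 0.25·ln(0.600000) = −0.5·(-0.664976) − 0.25·(-0.510826) = 0.4602.

0.4602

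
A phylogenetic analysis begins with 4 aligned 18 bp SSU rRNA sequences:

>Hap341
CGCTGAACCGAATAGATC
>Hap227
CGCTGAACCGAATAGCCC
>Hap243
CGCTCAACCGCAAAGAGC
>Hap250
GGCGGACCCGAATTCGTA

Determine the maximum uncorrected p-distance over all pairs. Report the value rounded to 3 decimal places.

0.611

Pairwise Hamming distances:
  Hap341 vs Hap227: 2
  Hap341 vs Hap243: 4
  Hap341 vs Hap250: 7
  Hap227 vs Hap243: 5
  Hap227 vs Hap250: 8
  Hap243 vs Hap250: 11
The largest is 11 mismatches, between Hap243 and Hap250; p = 11/18 = 0.611.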